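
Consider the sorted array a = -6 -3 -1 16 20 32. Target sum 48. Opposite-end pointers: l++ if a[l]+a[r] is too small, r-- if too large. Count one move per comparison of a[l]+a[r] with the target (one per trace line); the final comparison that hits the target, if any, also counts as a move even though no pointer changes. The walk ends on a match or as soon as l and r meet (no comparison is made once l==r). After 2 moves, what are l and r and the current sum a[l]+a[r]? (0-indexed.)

l=2, r=5, sum=31

[0,5] -6+32=26 <48 → l++
[1,5] -3+32=29 <48 → l++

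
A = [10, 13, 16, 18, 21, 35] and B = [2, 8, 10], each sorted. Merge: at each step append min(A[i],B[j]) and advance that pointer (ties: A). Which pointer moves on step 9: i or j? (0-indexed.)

i

i=0 j=0: A[i]=10>B[j]=2 take 2, j++
i=0 j=1: A[i]=10>B[j]=8 take 8, j++
i=0 j=2: A[i]=10<=B[j]=10 take 10, i++
i=1 j=2: A[i]=13>B[j]=10 take 10, j++
i=1 j=3: B done, take A[i]=13, i++
i=2 j=3: B done, take A[i]=16, i++
i=3 j=3: B done, take A[i]=18, i++
i=4 j=3: B done, take A[i]=21, i++
i=5 j=3: B done, take A[i]=35, i++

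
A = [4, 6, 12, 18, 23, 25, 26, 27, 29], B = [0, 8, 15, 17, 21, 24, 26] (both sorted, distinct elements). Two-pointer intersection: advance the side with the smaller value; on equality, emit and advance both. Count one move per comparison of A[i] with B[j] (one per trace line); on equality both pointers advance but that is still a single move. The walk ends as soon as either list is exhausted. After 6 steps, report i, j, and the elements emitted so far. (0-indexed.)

i=3, j=3, emitted=[]

[i=0,j=0] 4>0 → j++
[i=0,j=1] 4<8 → i++
[i=1,j=1] 6<8 → i++
[i=2,j=1] 12>8 → j++
[i=2,j=2] 12<15 → i++
[i=3,j=2] 18>15 → j++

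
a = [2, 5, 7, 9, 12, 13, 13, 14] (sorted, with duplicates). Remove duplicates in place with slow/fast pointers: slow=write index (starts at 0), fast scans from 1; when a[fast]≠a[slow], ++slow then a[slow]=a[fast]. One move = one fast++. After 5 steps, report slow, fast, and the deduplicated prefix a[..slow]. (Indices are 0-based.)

(s=0,f=1) a[fast]=5≠a[slow]=2 write a[1]=5 → slow++,fast++
(s=1,f=2) a[fast]=7≠a[slow]=5 write a[2]=7 → slow++,fast++
(s=2,f=3) a[fast]=9≠a[slow]=7 write a[3]=9 → slow++,fast++
(s=3,f=4) a[fast]=12≠a[slow]=9 write a[4]=12 → slow++,fast++
(s=4,f=5) a[fast]=13≠a[slow]=12 write a[5]=13 → slow++,fast++

slow=5, fast=6, prefix=[2, 5, 7, 9, 12, 13]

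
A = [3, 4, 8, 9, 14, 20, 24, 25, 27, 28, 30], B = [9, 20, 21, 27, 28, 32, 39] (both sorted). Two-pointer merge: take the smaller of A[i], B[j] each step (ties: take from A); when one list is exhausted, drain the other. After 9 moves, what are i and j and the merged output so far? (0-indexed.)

i=6, j=3, merged so far=[3, 4, 8, 9, 9, 14, 20, 20, 21]

i=0 j=0: A[i]=3<=B[j]=9 take 3, i++
i=1 j=0: A[i]=4<=B[j]=9 take 4, i++
i=2 j=0: A[i]=8<=B[j]=9 take 8, i++
i=3 j=0: A[i]=9<=B[j]=9 take 9, i++
i=4 j=0: A[i]=14>B[j]=9 take 9, j++
i=4 j=1: A[i]=14<=B[j]=20 take 14, i++
i=5 j=1: A[i]=20<=B[j]=20 take 20, i++
i=6 j=1: A[i]=24>B[j]=20 take 20, j++
i=6 j=2: A[i]=24>B[j]=21 take 21, j++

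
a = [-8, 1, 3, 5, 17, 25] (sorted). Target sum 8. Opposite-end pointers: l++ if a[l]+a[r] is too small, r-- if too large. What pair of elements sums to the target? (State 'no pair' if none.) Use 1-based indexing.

[1,6] -8+25=17 >8 → r--
[1,5] -8+17=9 >8 → r--
[1,4] -8+5=-3 <8 → l++
[2,4] 1+5=6 <8 → l++
[3,4] 3+5=8 → found

(3, 5)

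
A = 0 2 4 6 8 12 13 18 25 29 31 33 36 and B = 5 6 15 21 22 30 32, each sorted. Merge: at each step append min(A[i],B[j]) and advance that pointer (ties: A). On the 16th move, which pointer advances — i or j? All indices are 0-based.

[i=0,j=0] A[i]=0<=B[j]=5 take 0 → i++
[i=1,j=0] A[i]=2<=B[j]=5 take 2 → i++
[i=2,j=0] A[i]=4<=B[j]=5 take 4 → i++
[i=3,j=0] A[i]=6>B[j]=5 take 5 → j++
[i=3,j=1] A[i]=6<=B[j]=6 take 6 → i++
[i=4,j=1] A[i]=8>B[j]=6 take 6 → j++
[i=4,j=2] A[i]=8<=B[j]=15 take 8 → i++
[i=5,j=2] A[i]=12<=B[j]=15 take 12 → i++
[i=6,j=2] A[i]=13<=B[j]=15 take 13 → i++
[i=7,j=2] A[i]=18>B[j]=15 take 15 → j++
[i=7,j=3] A[i]=18<=B[j]=21 take 18 → i++
[i=8,j=3] A[i]=25>B[j]=21 take 21 → j++
[i=8,j=4] A[i]=25>B[j]=22 take 22 → j++
[i=8,j=5] A[i]=25<=B[j]=30 take 25 → i++
[i=9,j=5] A[i]=29<=B[j]=30 take 29 → i++
[i=10,j=5] A[i]=31>B[j]=30 take 30 → j++

j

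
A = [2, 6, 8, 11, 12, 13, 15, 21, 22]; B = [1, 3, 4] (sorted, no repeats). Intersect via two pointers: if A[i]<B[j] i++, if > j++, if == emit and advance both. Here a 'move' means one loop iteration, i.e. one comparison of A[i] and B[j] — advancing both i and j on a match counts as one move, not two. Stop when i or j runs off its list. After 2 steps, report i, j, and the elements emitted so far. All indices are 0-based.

i=0 j=0: 2>1, j++
i=0 j=1: 2<3, i++

i=1, j=1, emitted=[]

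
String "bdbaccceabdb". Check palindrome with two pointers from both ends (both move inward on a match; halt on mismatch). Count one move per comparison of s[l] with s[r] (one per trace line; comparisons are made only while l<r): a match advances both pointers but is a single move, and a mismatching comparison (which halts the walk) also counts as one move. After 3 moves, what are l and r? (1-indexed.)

[1,12] 'b'=='b' → l++,r--
[2,11] 'd'=='d' → l++,r--
[3,10] 'b'=='b' → l++,r--

l=4, r=9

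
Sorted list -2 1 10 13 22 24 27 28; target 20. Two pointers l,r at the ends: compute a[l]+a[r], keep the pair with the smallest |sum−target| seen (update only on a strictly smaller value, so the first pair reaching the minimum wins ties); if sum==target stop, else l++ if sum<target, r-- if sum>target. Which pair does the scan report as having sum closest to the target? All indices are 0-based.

pair (-2, 22) with sum 20 (|Δ|=0)

[0,7] -2+28=26 d=6 * → r--
[0,6] -2+27=25 d=5 * → r--
[0,5] -2+24=22 d=2 * → r--
[0,4] -2+22=20 d=0 * → stop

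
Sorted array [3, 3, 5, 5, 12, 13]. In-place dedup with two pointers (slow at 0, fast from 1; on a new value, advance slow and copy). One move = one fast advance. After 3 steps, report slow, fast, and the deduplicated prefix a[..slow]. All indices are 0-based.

slow=1, fast=4, prefix=[3, 5]

(s=0,f=1) a[fast]=3=a[slow] dup → fast++
(s=0,f=2) a[fast]=5≠a[slow]=3 write a[1]=5 → slow++,fast++
(s=1,f=3) a[fast]=5=a[slow] dup → fast++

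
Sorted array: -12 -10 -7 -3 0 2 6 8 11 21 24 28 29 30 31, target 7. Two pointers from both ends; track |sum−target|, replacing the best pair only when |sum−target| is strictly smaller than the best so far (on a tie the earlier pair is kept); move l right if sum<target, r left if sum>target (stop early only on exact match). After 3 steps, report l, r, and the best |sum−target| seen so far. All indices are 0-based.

l=0 r=14: -12+31=19 d=12 *, r--
l=0 r=13: -12+30=18 d=11 *, r--
l=0 r=12: -12+29=17 d=10 *, r--

l=0, r=11, best |Δ|=10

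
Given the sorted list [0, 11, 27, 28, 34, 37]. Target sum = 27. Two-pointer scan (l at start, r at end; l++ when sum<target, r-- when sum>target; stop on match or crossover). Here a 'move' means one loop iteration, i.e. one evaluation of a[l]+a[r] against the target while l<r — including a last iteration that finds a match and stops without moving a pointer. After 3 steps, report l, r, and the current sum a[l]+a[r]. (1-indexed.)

l=1, r=3, sum=27

[1,6] 0+37=37 >27 → r--
[1,5] 0+34=34 >27 → r--
[1,4] 0+28=28 >27 → r--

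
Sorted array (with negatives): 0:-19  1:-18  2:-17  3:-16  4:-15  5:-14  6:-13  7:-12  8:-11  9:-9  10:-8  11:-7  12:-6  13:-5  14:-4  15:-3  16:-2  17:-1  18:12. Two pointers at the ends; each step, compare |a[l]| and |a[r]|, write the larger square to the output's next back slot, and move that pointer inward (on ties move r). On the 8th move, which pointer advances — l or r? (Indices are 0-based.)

r

l=0 r=18: |-19|>|12| out[18]=361, l++
l=1 r=18: |-18|>|12| out[17]=324, l++
l=2 r=18: |-17|>|12| out[16]=289, l++
l=3 r=18: |-16|>|12| out[15]=256, l++
l=4 r=18: |-15|>|12| out[14]=225, l++
l=5 r=18: |-14|>|12| out[13]=196, l++
l=6 r=18: |-13|>|12| out[12]=169, l++
l=7 r=18: |-12|<=|12| out[11]=144, r--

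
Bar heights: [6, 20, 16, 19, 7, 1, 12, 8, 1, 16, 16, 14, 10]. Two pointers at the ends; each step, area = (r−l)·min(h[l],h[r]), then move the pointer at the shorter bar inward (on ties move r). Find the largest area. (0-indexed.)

l=0 r=12: min(6,10)*12=72 best=72 *, l++
l=1 r=12: min(20,10)*11=110 best=110 *, r--
l=1 r=11: min(20,14)*10=140 best=140 *, r--
l=1 r=10: min(20,16)*9=144 best=144 *, r--
l=1 r=9: min(20,16)*8=128 best=144, r--
l=1 r=8: min(20,1)*7=7 best=144, r--
l=1 r=7: min(20,8)*6=48 best=144, r--
l=1 r=6: min(20,12)*5=60 best=144, r--
l=1 r=5: min(20,1)*4=4 best=144, r--
l=1 r=4: min(20,7)*3=21 best=144, r--
l=1 r=3: min(20,19)*2=38 best=144, r--
l=1 r=2: min(20,16)*1=16 best=144, r--

max area = 144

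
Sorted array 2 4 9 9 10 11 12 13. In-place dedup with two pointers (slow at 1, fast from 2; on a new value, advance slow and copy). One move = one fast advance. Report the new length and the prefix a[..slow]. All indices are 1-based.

(s=1,f=2) a[fast]=4≠a[slow]=2 write a[2]=4 → slow++,fast++
(s=2,f=3) a[fast]=9≠a[slow]=4 write a[3]=9 → slow++,fast++
(s=3,f=4) a[fast]=9=a[slow] dup → fast++
(s=3,f=5) a[fast]=10≠a[slow]=9 write a[4]=10 → slow++,fast++
(s=4,f=6) a[fast]=11≠a[slow]=10 write a[5]=11 → slow++,fast++
(s=5,f=7) a[fast]=12≠a[slow]=11 write a[6]=12 → slow++,fast++
(s=6,f=8) a[fast]=13≠a[slow]=12 write a[7]=13 → slow++,fast++

length 7; prefix = [2, 4, 9, 10, 11, 12, 13]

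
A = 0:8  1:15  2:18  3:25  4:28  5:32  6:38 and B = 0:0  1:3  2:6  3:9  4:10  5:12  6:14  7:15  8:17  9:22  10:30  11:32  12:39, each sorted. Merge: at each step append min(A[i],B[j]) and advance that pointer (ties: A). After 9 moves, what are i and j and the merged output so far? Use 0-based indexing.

i=2, j=7, merged so far=[0, 3, 6, 8, 9, 10, 12, 14, 15]

i=0 j=0: A[i]=8>B[j]=0 take 0, j++
i=0 j=1: A[i]=8>B[j]=3 take 3, j++
i=0 j=2: A[i]=8>B[j]=6 take 6, j++
i=0 j=3: A[i]=8<=B[j]=9 take 8, i++
i=1 j=3: A[i]=15>B[j]=9 take 9, j++
i=1 j=4: A[i]=15>B[j]=10 take 10, j++
i=1 j=5: A[i]=15>B[j]=12 take 12, j++
i=1 j=6: A[i]=15>B[j]=14 take 14, j++
i=1 j=7: A[i]=15<=B[j]=15 take 15, i++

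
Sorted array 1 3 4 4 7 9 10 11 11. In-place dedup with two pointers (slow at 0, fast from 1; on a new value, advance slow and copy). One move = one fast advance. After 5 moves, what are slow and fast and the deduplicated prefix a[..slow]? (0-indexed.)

slow=0 fast=1: a[fast]=3≠a[slow]=1 write a[1]=3, slow++,fast++
slow=1 fast=2: a[fast]=4≠a[slow]=3 write a[2]=4, slow++,fast++
slow=2 fast=3: a[fast]=4=a[slow] dup, fast++
slow=2 fast=4: a[fast]=7≠a[slow]=4 write a[3]=7, slow++,fast++
slow=3 fast=5: a[fast]=9≠a[slow]=7 write a[4]=9, slow++,fast++

slow=4, fast=6, prefix=[1, 3, 4, 7, 9]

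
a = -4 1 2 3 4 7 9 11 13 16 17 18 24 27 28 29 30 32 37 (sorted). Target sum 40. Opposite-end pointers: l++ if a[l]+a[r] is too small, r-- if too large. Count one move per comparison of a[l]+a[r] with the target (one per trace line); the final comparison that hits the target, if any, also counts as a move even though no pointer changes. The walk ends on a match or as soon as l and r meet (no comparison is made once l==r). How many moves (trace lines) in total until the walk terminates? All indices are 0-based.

l=0 r=18: -4+37=33 <40, l++
l=1 r=18: 1+37=38 <40, l++
l=2 r=18: 2+37=39 <40, l++
l=3 r=18: 3+37=40, found

4 moves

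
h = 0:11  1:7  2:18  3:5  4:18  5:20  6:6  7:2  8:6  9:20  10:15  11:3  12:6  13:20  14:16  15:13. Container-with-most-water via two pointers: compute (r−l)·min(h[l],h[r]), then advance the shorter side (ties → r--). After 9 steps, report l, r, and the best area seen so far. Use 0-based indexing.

l=0 r=15: min(11,13)*15=165 best=165 *, l++
l=1 r=15: min(7,13)*14=98 best=165, l++
l=2 r=15: min(18,13)*13=169 best=169 *, r--
l=2 r=14: min(18,16)*12=192 best=192 *, r--
l=2 r=13: min(18,20)*11=198 best=198 *, l++
l=3 r=13: min(5,20)*10=50 best=198, l++
l=4 r=13: min(18,20)*9=162 best=198, l++
l=5 r=13: min(20,20)*8=160 best=198, r--
l=5 r=12: min(20,6)*7=42 best=198, r--

l=5, r=11, best area=198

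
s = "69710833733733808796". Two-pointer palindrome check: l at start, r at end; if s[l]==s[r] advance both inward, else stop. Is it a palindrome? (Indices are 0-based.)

l=0 r=19: '6'=='6', l++,r--
l=1 r=18: '9'=='9', l++,r--
l=2 r=17: '7'=='7', l++,r--
l=3 r=16: '1'!='8', stop

not a palindrome (mismatch at 3,16)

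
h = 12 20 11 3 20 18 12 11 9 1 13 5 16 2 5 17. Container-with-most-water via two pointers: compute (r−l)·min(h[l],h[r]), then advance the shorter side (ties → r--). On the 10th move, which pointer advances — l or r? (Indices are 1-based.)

[1,16] min(12,17)*15=180 best=180 * → l++
[2,16] min(20,17)*14=238 best=238 * → r--
[2,15] min(20,5)*13=65 best=238 → r--
[2,14] min(20,2)*12=24 best=238 → r--
[2,13] min(20,16)*11=176 best=238 → r--
[2,12] min(20,5)*10=50 best=238 → r--
[2,11] min(20,13)*9=117 best=238 → r--
[2,10] min(20,1)*8=8 best=238 → r--
[2,9] min(20,9)*7=63 best=238 → r--
[2,8] min(20,11)*6=66 best=238 → r--

r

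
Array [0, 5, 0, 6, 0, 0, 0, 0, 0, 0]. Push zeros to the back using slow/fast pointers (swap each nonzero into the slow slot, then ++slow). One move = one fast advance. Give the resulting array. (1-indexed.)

slow=1 fast=1: a[fast]=0, fast++
slow=1 fast=2: a[fast]=5≠0 swap→a[1]=5, slow++,fast++
slow=2 fast=3: a[fast]=0, fast++
slow=2 fast=4: a[fast]=6≠0 swap→a[2]=6, slow++,fast++
slow=3 fast=5: a[fast]=0, fast++
slow=3 fast=6: a[fast]=0, fast++
slow=3 fast=7: a[fast]=0, fast++
slow=3 fast=8: a[fast]=0, fast++
slow=3 fast=9: a[fast]=0, fast++
slow=3 fast=10: a[fast]=0, fast++

[5, 6, 0, 0, 0, 0, 0, 0, 0, 0]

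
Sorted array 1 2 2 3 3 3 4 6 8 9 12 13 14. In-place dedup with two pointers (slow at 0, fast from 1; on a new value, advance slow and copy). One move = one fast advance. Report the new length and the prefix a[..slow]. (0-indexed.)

slow=0 fast=1: a[fast]=2≠a[slow]=1 write a[1]=2, slow++,fast++
slow=1 fast=2: a[fast]=2=a[slow] dup, fast++
slow=1 fast=3: a[fast]=3≠a[slow]=2 write a[2]=3, slow++,fast++
slow=2 fast=4: a[fast]=3=a[slow] dup, fast++
slow=2 fast=5: a[fast]=3=a[slow] dup, fast++
slow=2 fast=6: a[fast]=4≠a[slow]=3 write a[3]=4, slow++,fast++
slow=3 fast=7: a[fast]=6≠a[slow]=4 write a[4]=6, slow++,fast++
slow=4 fast=8: a[fast]=8≠a[slow]=6 write a[5]=8, slow++,fast++
slow=5 fast=9: a[fast]=9≠a[slow]=8 write a[6]=9, slow++,fast++
slow=6 fast=10: a[fast]=12≠a[slow]=9 write a[7]=12, slow++,fast++
slow=7 fast=11: a[fast]=13≠a[slow]=12 write a[8]=13, slow++,fast++
slow=8 fast=12: a[fast]=14≠a[slow]=13 write a[9]=14, slow++,fast++

length 10; prefix = [1, 2, 3, 4, 6, 8, 9, 12, 13, 14]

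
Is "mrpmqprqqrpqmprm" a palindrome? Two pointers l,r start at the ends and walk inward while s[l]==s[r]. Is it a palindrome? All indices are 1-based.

l=1 r=16: 'm'=='m', l++,r--
l=2 r=15: 'r'=='r', l++,r--
l=3 r=14: 'p'=='p', l++,r--
l=4 r=13: 'm'=='m', l++,r--
l=5 r=12: 'q'=='q', l++,r--
l=6 r=11: 'p'=='p', l++,r--
l=7 r=10: 'r'=='r', l++,r--
l=8 r=9: 'q'=='q', l++,r--

palindrome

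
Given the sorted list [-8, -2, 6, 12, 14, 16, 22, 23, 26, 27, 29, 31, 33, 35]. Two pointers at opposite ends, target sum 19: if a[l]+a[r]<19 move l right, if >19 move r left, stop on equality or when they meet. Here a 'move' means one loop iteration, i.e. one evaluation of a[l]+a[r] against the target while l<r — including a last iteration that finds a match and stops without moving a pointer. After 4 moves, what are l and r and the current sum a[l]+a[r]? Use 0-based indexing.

l=0, r=9, sum=19

[0,13] -8+35=27 >19 → r--
[0,12] -8+33=25 >19 → r--
[0,11] -8+31=23 >19 → r--
[0,10] -8+29=21 >19 → r--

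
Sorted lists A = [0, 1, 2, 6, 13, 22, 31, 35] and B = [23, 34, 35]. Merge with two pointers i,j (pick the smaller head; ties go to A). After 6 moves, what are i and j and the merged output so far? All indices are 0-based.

i=0 j=0: A[i]=0<=B[j]=23 take 0, i++
i=1 j=0: A[i]=1<=B[j]=23 take 1, i++
i=2 j=0: A[i]=2<=B[j]=23 take 2, i++
i=3 j=0: A[i]=6<=B[j]=23 take 6, i++
i=4 j=0: A[i]=13<=B[j]=23 take 13, i++
i=5 j=0: A[i]=22<=B[j]=23 take 22, i++

i=6, j=0, merged so far=[0, 1, 2, 6, 13, 22]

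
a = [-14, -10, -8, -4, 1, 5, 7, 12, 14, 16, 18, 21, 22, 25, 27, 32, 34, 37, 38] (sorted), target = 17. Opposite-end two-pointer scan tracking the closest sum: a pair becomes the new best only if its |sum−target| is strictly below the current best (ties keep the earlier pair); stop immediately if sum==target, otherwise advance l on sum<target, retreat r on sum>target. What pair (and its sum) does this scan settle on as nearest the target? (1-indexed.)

[1,19] -14+38=24 d=7 * → r--
[1,18] -14+37=23 d=6 * → r--
[1,17] -14+34=20 d=3 * → r--
[1,16] -14+32=18 d=1 * → r--
[1,15] -14+27=13 d=4 → l++
[2,15] -10+27=17 d=0 * → stop

pair (-10, 27) with sum 17 (|Δ|=0)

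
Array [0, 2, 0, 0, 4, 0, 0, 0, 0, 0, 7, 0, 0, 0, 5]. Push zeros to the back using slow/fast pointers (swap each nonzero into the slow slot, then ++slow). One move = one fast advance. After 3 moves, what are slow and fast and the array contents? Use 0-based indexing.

slow=1, fast=3, a=[2, 0, 0, 0, 4, 0, 0, 0, 0, 0, 7, 0, 0, 0, 5]

slow=0 fast=0: a[fast]=0, fast++
slow=0 fast=1: a[fast]=2≠0 swap→a[0]=2, slow++,fast++
slow=1 fast=2: a[fast]=0, fast++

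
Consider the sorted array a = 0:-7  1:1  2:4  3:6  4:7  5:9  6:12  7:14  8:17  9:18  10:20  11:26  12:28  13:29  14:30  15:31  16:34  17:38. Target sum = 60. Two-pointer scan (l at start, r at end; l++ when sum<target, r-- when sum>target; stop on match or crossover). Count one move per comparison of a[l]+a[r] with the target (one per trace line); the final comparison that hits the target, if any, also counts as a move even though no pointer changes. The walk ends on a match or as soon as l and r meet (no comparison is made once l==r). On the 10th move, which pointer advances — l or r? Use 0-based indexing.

l

[0,17] -7+38=31 <60 → l++
[1,17] 1+38=39 <60 → l++
[2,17] 4+38=42 <60 → l++
[3,17] 6+38=44 <60 → l++
[4,17] 7+38=45 <60 → l++
[5,17] 9+38=47 <60 → l++
[6,17] 12+38=50 <60 → l++
[7,17] 14+38=52 <60 → l++
[8,17] 17+38=55 <60 → l++
[9,17] 18+38=56 <60 → l++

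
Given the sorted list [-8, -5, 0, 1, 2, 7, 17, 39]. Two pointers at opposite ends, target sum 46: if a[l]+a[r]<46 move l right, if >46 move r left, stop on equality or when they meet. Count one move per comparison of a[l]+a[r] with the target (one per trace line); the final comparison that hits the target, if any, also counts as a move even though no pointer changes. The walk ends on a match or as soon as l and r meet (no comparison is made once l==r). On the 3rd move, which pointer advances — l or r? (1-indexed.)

[1,8] -8+39=31 <46 → l++
[2,8] -5+39=34 <46 → l++
[3,8] 0+39=39 <46 → l++

l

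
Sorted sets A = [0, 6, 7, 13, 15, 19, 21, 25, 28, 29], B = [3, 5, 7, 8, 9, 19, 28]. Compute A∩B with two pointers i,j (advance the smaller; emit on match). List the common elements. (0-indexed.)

intersection = [7, 19, 28]

[i=0,j=0] 0<3 → i++
[i=1,j=0] 6>3 → j++
[i=1,j=1] 6>5 → j++
[i=1,j=2] 6<7 → i++
[i=2,j=2] 7==7 emit → i++,j++
[i=3,j=3] 13>8 → j++
[i=3,j=4] 13>9 → j++
[i=3,j=5] 13<19 → i++
[i=4,j=5] 15<19 → i++
[i=5,j=5] 19==19 emit → i++,j++
[i=6,j=6] 21<28 → i++
[i=7,j=6] 25<28 → i++
[i=8,j=6] 28==28 emit → i++,j++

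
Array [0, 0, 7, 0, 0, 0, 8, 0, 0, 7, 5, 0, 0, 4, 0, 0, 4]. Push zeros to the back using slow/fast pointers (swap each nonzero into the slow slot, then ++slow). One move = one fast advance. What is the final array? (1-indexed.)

(s=1,f=1) a[fast]=0 → fast++
(s=1,f=2) a[fast]=0 → fast++
(s=1,f=3) a[fast]=7≠0 swap→a[1]=7 → slow++,fast++
(s=2,f=4) a[fast]=0 → fast++
(s=2,f=5) a[fast]=0 → fast++
(s=2,f=6) a[fast]=0 → fast++
(s=2,f=7) a[fast]=8≠0 swap→a[2]=8 → slow++,fast++
(s=3,f=8) a[fast]=0 → fast++
(s=3,f=9) a[fast]=0 → fast++
(s=3,f=10) a[fast]=7≠0 swap→a[3]=7 → slow++,fast++
(s=4,f=11) a[fast]=5≠0 swap→a[4]=5 → slow++,fast++
(s=5,f=12) a[fast]=0 → fast++
(s=5,f=13) a[fast]=0 → fast++
(s=5,f=14) a[fast]=4≠0 swap→a[5]=4 → slow++,fast++
(s=6,f=15) a[fast]=0 → fast++
(s=6,f=16) a[fast]=0 → fast++
(s=6,f=17) a[fast]=4≠0 swap→a[6]=4 → slow++,fast++

[7, 8, 7, 5, 4, 4, 0, 0, 0, 0, 0, 0, 0, 0, 0, 0, 0]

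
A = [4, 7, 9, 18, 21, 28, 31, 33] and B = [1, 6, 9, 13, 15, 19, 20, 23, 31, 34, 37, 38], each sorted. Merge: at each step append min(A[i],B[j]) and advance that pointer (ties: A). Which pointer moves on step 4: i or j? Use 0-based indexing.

i=0 j=0: A[i]=4>B[j]=1 take 1, j++
i=0 j=1: A[i]=4<=B[j]=6 take 4, i++
i=1 j=1: A[i]=7>B[j]=6 take 6, j++
i=1 j=2: A[i]=7<=B[j]=9 take 7, i++

i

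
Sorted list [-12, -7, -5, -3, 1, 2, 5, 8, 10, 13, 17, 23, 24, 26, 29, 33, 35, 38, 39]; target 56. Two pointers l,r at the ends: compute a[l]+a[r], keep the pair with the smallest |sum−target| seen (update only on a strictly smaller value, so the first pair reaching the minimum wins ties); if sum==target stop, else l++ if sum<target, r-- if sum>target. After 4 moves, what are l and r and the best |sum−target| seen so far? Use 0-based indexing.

l=4, r=18, best |Δ|=20

l=0 r=18: -12+39=27 d=29 *, l++
l=1 r=18: -7+39=32 d=24 *, l++
l=2 r=18: -5+39=34 d=22 *, l++
l=3 r=18: -3+39=36 d=20 *, l++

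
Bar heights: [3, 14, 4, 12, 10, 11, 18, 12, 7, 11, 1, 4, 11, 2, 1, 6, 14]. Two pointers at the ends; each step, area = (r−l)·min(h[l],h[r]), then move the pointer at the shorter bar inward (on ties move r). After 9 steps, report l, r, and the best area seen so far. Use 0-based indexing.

l=0 r=16: min(3,14)*16=48 best=48 *, l++
l=1 r=16: min(14,14)*15=210 best=210 *, r--
l=1 r=15: min(14,6)*14=84 best=210, r--
l=1 r=14: min(14,1)*13=13 best=210, r--
l=1 r=13: min(14,2)*12=24 best=210, r--
l=1 r=12: min(14,11)*11=121 best=210, r--
l=1 r=11: min(14,4)*10=40 best=210, r--
l=1 r=10: min(14,1)*9=9 best=210, r--
l=1 r=9: min(14,11)*8=88 best=210, r--

l=1, r=8, best area=210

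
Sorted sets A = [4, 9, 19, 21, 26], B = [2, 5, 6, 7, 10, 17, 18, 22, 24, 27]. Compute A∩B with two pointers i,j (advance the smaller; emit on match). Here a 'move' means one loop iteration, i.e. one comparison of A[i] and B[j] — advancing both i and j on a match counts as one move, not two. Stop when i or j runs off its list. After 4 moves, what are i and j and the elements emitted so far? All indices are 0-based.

i=1, j=3, emitted=[]

[i=0,j=0] 4>2 → j++
[i=0,j=1] 4<5 → i++
[i=1,j=1] 9>5 → j++
[i=1,j=2] 9>6 → j++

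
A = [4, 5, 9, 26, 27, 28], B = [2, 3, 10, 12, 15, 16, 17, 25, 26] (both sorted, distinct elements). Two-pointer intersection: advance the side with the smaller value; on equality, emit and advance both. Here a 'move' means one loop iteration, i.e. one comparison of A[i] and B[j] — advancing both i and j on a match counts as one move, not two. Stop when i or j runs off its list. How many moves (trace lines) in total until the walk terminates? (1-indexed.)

12 moves

i=1 j=1: 4>2, j++
i=1 j=2: 4>3, j++
i=1 j=3: 4<10, i++
i=2 j=3: 5<10, i++
i=3 j=3: 9<10, i++
i=4 j=3: 26>10, j++
i=4 j=4: 26>12, j++
i=4 j=5: 26>15, j++
i=4 j=6: 26>16, j++
i=4 j=7: 26>17, j++
i=4 j=8: 26>25, j++
i=4 j=9: 26==26 emit, i++,j++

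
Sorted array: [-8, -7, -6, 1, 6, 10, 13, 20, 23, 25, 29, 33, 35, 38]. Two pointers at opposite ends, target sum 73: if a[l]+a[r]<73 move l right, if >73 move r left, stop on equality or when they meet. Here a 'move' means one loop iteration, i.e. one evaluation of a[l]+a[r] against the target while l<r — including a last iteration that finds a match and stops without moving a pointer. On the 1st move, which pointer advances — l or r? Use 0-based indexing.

l=0 r=13: -8+38=30 <73, l++

l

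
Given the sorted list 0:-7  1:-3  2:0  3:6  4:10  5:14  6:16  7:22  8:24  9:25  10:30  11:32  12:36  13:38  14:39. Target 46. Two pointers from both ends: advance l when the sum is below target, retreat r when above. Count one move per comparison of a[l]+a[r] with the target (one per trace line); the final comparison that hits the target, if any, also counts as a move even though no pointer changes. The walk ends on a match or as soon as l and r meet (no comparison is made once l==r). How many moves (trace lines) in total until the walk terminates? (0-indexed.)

l=0 r=14: -7+39=32 <46, l++
l=1 r=14: -3+39=36 <46, l++
l=2 r=14: 0+39=39 <46, l++
l=3 r=14: 6+39=45 <46, l++
l=4 r=14: 10+39=49 >46, r--
l=4 r=13: 10+38=48 >46, r--
l=4 r=12: 10+36=46, found

7 moves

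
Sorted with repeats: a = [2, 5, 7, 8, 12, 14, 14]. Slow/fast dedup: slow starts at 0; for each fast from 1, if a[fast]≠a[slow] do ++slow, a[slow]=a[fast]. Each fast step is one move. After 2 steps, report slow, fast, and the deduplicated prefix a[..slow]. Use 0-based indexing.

slow=2, fast=3, prefix=[2, 5, 7]

slow=0 fast=1: a[fast]=5≠a[slow]=2 write a[1]=5, slow++,fast++
slow=1 fast=2: a[fast]=7≠a[slow]=5 write a[2]=7, slow++,fast++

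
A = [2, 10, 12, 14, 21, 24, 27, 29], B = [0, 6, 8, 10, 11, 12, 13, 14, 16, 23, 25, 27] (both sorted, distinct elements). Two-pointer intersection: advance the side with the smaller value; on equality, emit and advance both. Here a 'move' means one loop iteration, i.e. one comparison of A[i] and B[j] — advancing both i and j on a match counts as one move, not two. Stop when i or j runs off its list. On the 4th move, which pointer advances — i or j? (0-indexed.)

[i=0,j=0] 2>0 → j++
[i=0,j=1] 2<6 → i++
[i=1,j=1] 10>6 → j++
[i=1,j=2] 10>8 → j++

j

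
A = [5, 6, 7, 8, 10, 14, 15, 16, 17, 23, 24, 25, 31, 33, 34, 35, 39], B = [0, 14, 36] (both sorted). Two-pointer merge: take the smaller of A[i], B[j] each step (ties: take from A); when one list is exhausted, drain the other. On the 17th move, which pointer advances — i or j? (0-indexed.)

i=0 j=0: A[i]=5>B[j]=0 take 0, j++
i=0 j=1: A[i]=5<=B[j]=14 take 5, i++
i=1 j=1: A[i]=6<=B[j]=14 take 6, i++
i=2 j=1: A[i]=7<=B[j]=14 take 7, i++
i=3 j=1: A[i]=8<=B[j]=14 take 8, i++
i=4 j=1: A[i]=10<=B[j]=14 take 10, i++
i=5 j=1: A[i]=14<=B[j]=14 take 14, i++
i=6 j=1: A[i]=15>B[j]=14 take 14, j++
i=6 j=2: A[i]=15<=B[j]=36 take 15, i++
i=7 j=2: A[i]=16<=B[j]=36 take 16, i++
i=8 j=2: A[i]=17<=B[j]=36 take 17, i++
i=9 j=2: A[i]=23<=B[j]=36 take 23, i++
i=10 j=2: A[i]=24<=B[j]=36 take 24, i++
i=11 j=2: A[i]=25<=B[j]=36 take 25, i++
i=12 j=2: A[i]=31<=B[j]=36 take 31, i++
i=13 j=2: A[i]=33<=B[j]=36 take 33, i++
i=14 j=2: A[i]=34<=B[j]=36 take 34, i++

i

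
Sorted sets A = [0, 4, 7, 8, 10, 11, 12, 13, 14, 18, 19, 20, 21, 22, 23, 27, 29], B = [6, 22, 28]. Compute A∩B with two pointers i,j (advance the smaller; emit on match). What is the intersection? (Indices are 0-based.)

intersection = [22]

[i=0,j=0] 0<6 → i++
[i=1,j=0] 4<6 → i++
[i=2,j=0] 7>6 → j++
[i=2,j=1] 7<22 → i++
[i=3,j=1] 8<22 → i++
[i=4,j=1] 10<22 → i++
[i=5,j=1] 11<22 → i++
[i=6,j=1] 12<22 → i++
[i=7,j=1] 13<22 → i++
[i=8,j=1] 14<22 → i++
[i=9,j=1] 18<22 → i++
[i=10,j=1] 19<22 → i++
[i=11,j=1] 20<22 → i++
[i=12,j=1] 21<22 → i++
[i=13,j=1] 22==22 emit → i++,j++
[i=14,j=2] 23<28 → i++
[i=15,j=2] 27<28 → i++
[i=16,j=2] 29>28 → j++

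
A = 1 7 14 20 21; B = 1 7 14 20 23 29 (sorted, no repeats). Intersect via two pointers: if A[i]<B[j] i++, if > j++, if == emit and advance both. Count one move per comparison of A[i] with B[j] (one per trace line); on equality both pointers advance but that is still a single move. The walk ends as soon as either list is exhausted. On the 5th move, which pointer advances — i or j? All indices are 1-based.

[i=1,j=1] 1==1 emit → i++,j++
[i=2,j=2] 7==7 emit → i++,j++
[i=3,j=3] 14==14 emit → i++,j++
[i=4,j=4] 20==20 emit → i++,j++
[i=5,j=5] 21<23 → i++

i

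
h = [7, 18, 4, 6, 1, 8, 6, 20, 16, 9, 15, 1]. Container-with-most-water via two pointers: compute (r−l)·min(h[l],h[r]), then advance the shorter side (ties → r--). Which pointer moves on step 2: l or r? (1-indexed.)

l

l=1 r=12: min(7,1)*11=11 best=11 *, r--
l=1 r=11: min(7,15)*10=70 best=70 *, l++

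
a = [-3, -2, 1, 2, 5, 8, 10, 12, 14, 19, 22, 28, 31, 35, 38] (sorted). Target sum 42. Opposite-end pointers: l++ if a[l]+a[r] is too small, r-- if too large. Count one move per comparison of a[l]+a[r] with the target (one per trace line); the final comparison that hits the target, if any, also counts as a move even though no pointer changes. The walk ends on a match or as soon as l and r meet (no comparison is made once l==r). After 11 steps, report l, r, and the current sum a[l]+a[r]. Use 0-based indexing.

l=0 r=14: -3+38=35 <42, l++
l=1 r=14: -2+38=36 <42, l++
l=2 r=14: 1+38=39 <42, l++
l=3 r=14: 2+38=40 <42, l++
l=4 r=14: 5+38=43 >42, r--
l=4 r=13: 5+35=40 <42, l++
l=5 r=13: 8+35=43 >42, r--
l=5 r=12: 8+31=39 <42, l++
l=6 r=12: 10+31=41 <42, l++
l=7 r=12: 12+31=43 >42, r--
l=7 r=11: 12+28=40 <42, l++

l=8, r=11, sum=42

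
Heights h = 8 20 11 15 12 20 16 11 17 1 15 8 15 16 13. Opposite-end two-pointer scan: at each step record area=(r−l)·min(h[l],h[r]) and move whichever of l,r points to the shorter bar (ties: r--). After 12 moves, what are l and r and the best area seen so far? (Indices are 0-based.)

[0,14] min(8,13)*14=112 best=112 * → l++
[1,14] min(20,13)*13=169 best=169 * → r--
[1,13] min(20,16)*12=192 best=192 * → r--
[1,12] min(20,15)*11=165 best=192 → r--
[1,11] min(20,8)*10=80 best=192 → r--
[1,10] min(20,15)*9=135 best=192 → r--
[1,9] min(20,1)*8=8 best=192 → r--
[1,8] min(20,17)*7=119 best=192 → r--
[1,7] min(20,11)*6=66 best=192 → r--
[1,6] min(20,16)*5=80 best=192 → r--
[1,5] min(20,20)*4=80 best=192 → r--
[1,4] min(20,12)*3=36 best=192 → r--

l=1, r=3, best area=192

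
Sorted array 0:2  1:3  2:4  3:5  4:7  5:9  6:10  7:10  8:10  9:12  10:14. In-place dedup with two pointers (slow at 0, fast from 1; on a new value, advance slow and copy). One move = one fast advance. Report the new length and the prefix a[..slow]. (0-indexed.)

slow=0 fast=1: a[fast]=3≠a[slow]=2 write a[1]=3, slow++,fast++
slow=1 fast=2: a[fast]=4≠a[slow]=3 write a[2]=4, slow++,fast++
slow=2 fast=3: a[fast]=5≠a[slow]=4 write a[3]=5, slow++,fast++
slow=3 fast=4: a[fast]=7≠a[slow]=5 write a[4]=7, slow++,fast++
slow=4 fast=5: a[fast]=9≠a[slow]=7 write a[5]=9, slow++,fast++
slow=5 fast=6: a[fast]=10≠a[slow]=9 write a[6]=10, slow++,fast++
slow=6 fast=7: a[fast]=10=a[slow] dup, fast++
slow=6 fast=8: a[fast]=10=a[slow] dup, fast++
slow=6 fast=9: a[fast]=12≠a[slow]=10 write a[7]=12, slow++,fast++
slow=7 fast=10: a[fast]=14≠a[slow]=12 write a[8]=14, slow++,fast++

length 9; prefix = [2, 3, 4, 5, 7, 9, 10, 12, 14]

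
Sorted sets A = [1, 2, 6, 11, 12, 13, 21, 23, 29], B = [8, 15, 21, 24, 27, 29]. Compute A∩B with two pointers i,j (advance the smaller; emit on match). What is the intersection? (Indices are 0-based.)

[i=0,j=0] 1<8 → i++
[i=1,j=0] 2<8 → i++
[i=2,j=0] 6<8 → i++
[i=3,j=0] 11>8 → j++
[i=3,j=1] 11<15 → i++
[i=4,j=1] 12<15 → i++
[i=5,j=1] 13<15 → i++
[i=6,j=1] 21>15 → j++
[i=6,j=2] 21==21 emit → i++,j++
[i=7,j=3] 23<24 → i++
[i=8,j=3] 29>24 → j++
[i=8,j=4] 29>27 → j++
[i=8,j=5] 29==29 emit → i++,j++

intersection = [21, 29]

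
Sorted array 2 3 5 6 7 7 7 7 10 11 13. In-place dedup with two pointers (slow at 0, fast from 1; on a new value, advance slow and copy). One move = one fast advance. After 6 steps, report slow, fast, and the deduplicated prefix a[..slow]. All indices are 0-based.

slow=4, fast=7, prefix=[2, 3, 5, 6, 7]

(s=0,f=1) a[fast]=3≠a[slow]=2 write a[1]=3 → slow++,fast++
(s=1,f=2) a[fast]=5≠a[slow]=3 write a[2]=5 → slow++,fast++
(s=2,f=3) a[fast]=6≠a[slow]=5 write a[3]=6 → slow++,fast++
(s=3,f=4) a[fast]=7≠a[slow]=6 write a[4]=7 → slow++,fast++
(s=4,f=5) a[fast]=7=a[slow] dup → fast++
(s=4,f=6) a[fast]=7=a[slow] dup → fast++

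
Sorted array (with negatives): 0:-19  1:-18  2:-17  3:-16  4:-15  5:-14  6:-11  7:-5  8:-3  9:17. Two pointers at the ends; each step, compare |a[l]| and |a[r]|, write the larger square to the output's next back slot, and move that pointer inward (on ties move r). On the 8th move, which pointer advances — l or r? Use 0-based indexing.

l

l=0 r=9: |-19|>|17| out[9]=361, l++
l=1 r=9: |-18|>|17| out[8]=324, l++
l=2 r=9: |-17|<=|17| out[7]=289, r--
l=2 r=8: |-17|>|-3| out[6]=289, l++
l=3 r=8: |-16|>|-3| out[5]=256, l++
l=4 r=8: |-15|>|-3| out[4]=225, l++
l=5 r=8: |-14|>|-3| out[3]=196, l++
l=6 r=8: |-11|>|-3| out[2]=121, l++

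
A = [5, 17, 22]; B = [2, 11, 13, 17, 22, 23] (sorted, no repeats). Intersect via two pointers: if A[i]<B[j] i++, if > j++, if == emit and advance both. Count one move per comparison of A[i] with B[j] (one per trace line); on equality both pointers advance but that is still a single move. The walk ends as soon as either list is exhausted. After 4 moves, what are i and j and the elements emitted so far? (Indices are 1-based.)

[i=1,j=1] 5>2 → j++
[i=1,j=2] 5<11 → i++
[i=2,j=2] 17>11 → j++
[i=2,j=3] 17>13 → j++

i=2, j=4, emitted=[]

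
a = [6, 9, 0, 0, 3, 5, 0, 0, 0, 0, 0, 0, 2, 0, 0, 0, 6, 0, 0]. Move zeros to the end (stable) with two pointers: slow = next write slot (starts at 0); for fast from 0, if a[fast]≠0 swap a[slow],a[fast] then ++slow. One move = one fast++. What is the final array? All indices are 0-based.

slow=0 fast=0: a[fast]=6≠0 swap→a[0]=6, slow++,fast++
slow=1 fast=1: a[fast]=9≠0 swap→a[1]=9, slow++,fast++
slow=2 fast=2: a[fast]=0, fast++
slow=2 fast=3: a[fast]=0, fast++
slow=2 fast=4: a[fast]=3≠0 swap→a[2]=3, slow++,fast++
slow=3 fast=5: a[fast]=5≠0 swap→a[3]=5, slow++,fast++
slow=4 fast=6: a[fast]=0, fast++
slow=4 fast=7: a[fast]=0, fast++
slow=4 fast=8: a[fast]=0, fast++
slow=4 fast=9: a[fast]=0, fast++
slow=4 fast=10: a[fast]=0, fast++
slow=4 fast=11: a[fast]=0, fast++
slow=4 fast=12: a[fast]=2≠0 swap→a[4]=2, slow++,fast++
slow=5 fast=13: a[fast]=0, fast++
slow=5 fast=14: a[fast]=0, fast++
slow=5 fast=15: a[fast]=0, fast++
slow=5 fast=16: a[fast]=6≠0 swap→a[5]=6, slow++,fast++
slow=6 fast=17: a[fast]=0, fast++
slow=6 fast=18: a[fast]=0, fast++

[6, 9, 3, 5, 2, 6, 0, 0, 0, 0, 0, 0, 0, 0, 0, 0, 0, 0, 0]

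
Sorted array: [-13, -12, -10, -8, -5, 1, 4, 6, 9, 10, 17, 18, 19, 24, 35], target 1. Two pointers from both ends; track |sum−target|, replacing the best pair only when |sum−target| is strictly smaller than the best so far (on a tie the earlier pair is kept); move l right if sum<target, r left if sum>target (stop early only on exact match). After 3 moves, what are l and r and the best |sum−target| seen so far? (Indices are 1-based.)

l=1 r=15: -13+35=22 d=21 *, r--
l=1 r=14: -13+24=11 d=10 *, r--
l=1 r=13: -13+19=6 d=5 *, r--

l=1, r=12, best |Δ|=5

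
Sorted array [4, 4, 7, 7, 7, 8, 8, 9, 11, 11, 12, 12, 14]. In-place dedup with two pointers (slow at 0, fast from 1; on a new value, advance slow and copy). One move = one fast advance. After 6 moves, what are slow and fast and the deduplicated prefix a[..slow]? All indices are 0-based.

slow=0 fast=1: a[fast]=4=a[slow] dup, fast++
slow=0 fast=2: a[fast]=7≠a[slow]=4 write a[1]=7, slow++,fast++
slow=1 fast=3: a[fast]=7=a[slow] dup, fast++
slow=1 fast=4: a[fast]=7=a[slow] dup, fast++
slow=1 fast=5: a[fast]=8≠a[slow]=7 write a[2]=8, slow++,fast++
slow=2 fast=6: a[fast]=8=a[slow] dup, fast++

slow=2, fast=7, prefix=[4, 7, 8]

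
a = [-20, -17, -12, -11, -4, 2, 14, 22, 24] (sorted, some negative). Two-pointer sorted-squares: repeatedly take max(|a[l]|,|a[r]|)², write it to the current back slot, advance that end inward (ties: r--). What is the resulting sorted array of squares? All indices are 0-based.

l=0 r=8: |-20|<=|24| out[8]=576, r--
l=0 r=7: |-20|<=|22| out[7]=484, r--
l=0 r=6: |-20|>|14| out[6]=400, l++
l=1 r=6: |-17|>|14| out[5]=289, l++
l=2 r=6: |-12|<=|14| out[4]=196, r--
l=2 r=5: |-12|>|2| out[3]=144, l++
l=3 r=5: |-11|>|2| out[2]=121, l++
l=4 r=5: |-4|>|2| out[1]=16, l++
l=5 r=5: |2|<=|2| out[0]=4, r--

[4, 16, 121, 144, 196, 289, 400, 484, 576]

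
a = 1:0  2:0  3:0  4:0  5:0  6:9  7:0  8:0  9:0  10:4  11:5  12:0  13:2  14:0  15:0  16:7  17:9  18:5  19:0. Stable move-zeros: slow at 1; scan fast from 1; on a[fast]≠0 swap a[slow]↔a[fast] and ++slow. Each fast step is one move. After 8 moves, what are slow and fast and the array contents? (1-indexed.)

(s=1,f=1) a[fast]=0 → fast++
(s=1,f=2) a[fast]=0 → fast++
(s=1,f=3) a[fast]=0 → fast++
(s=1,f=4) a[fast]=0 → fast++
(s=1,f=5) a[fast]=0 → fast++
(s=1,f=6) a[fast]=9≠0 swap→a[1]=9 → slow++,fast++
(s=2,f=7) a[fast]=0 → fast++
(s=2,f=8) a[fast]=0 → fast++

slow=2, fast=9, a=[9, 0, 0, 0, 0, 0, 0, 0, 0, 4, 5, 0, 2, 0, 0, 7, 9, 5, 0]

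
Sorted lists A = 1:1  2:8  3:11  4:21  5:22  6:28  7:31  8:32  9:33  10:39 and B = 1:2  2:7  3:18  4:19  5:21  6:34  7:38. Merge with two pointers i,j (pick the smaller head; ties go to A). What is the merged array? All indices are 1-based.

[1, 2, 7, 8, 11, 18, 19, 21, 21, 22, 28, 31, 32, 33, 34, 38, 39]

i=1 j=1: A[i]=1<=B[j]=2 take 1, i++
i=2 j=1: A[i]=8>B[j]=2 take 2, j++
i=2 j=2: A[i]=8>B[j]=7 take 7, j++
i=2 j=3: A[i]=8<=B[j]=18 take 8, i++
i=3 j=3: A[i]=11<=B[j]=18 take 11, i++
i=4 j=3: A[i]=21>B[j]=18 take 18, j++
i=4 j=4: A[i]=21>B[j]=19 take 19, j++
i=4 j=5: A[i]=21<=B[j]=21 take 21, i++
i=5 j=5: A[i]=22>B[j]=21 take 21, j++
i=5 j=6: A[i]=22<=B[j]=34 take 22, i++
i=6 j=6: A[i]=28<=B[j]=34 take 28, i++
i=7 j=6: A[i]=31<=B[j]=34 take 31, i++
i=8 j=6: A[i]=32<=B[j]=34 take 32, i++
i=9 j=6: A[i]=33<=B[j]=34 take 33, i++
i=10 j=6: A[i]=39>B[j]=34 take 34, j++
i=10 j=7: A[i]=39>B[j]=38 take 38, j++
i=10 j=8: B done, take A[i]=39, i++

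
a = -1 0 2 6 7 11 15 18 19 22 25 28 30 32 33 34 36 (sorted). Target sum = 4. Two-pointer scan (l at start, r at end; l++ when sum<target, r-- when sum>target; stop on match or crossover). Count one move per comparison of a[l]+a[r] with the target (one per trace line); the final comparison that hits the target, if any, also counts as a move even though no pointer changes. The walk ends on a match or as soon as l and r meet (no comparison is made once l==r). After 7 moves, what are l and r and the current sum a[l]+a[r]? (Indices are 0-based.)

l=0, r=9, sum=21

[0,16] -1+36=35 >4 → r--
[0,15] -1+34=33 >4 → r--
[0,14] -1+33=32 >4 → r--
[0,13] -1+32=31 >4 → r--
[0,12] -1+30=29 >4 → r--
[0,11] -1+28=27 >4 → r--
[0,10] -1+25=24 >4 → r--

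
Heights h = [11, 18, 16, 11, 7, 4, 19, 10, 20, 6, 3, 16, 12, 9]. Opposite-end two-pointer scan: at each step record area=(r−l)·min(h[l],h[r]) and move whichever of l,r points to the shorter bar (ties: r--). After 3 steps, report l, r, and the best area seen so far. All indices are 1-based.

l=2, r=12, best area=132

l=1 r=14: min(11,9)*13=117 best=117 *, r--
l=1 r=13: min(11,12)*12=132 best=132 *, l++
l=2 r=13: min(18,12)*11=132 best=132, r--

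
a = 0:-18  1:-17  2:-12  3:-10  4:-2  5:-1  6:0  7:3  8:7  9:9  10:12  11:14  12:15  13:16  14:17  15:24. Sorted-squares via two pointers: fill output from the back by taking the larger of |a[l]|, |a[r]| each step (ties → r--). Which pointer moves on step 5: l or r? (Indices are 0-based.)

[0,15] |-18|<=|24| out[15]=576 → r--
[0,14] |-18|>|17| out[14]=324 → l++
[1,14] |-17|<=|17| out[13]=289 → r--
[1,13] |-17|>|16| out[12]=289 → l++
[2,13] |-12|<=|16| out[11]=256 → r--

r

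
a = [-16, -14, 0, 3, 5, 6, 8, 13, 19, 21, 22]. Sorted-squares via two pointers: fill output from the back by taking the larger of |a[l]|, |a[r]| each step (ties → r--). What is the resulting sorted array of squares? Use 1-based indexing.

[0, 9, 25, 36, 64, 169, 196, 256, 361, 441, 484]

l=1 r=11: |-16|<=|22| out[11]=484, r--
l=1 r=10: |-16|<=|21| out[10]=441, r--
l=1 r=9: |-16|<=|19| out[9]=361, r--
l=1 r=8: |-16|>|13| out[8]=256, l++
l=2 r=8: |-14|>|13| out[7]=196, l++
l=3 r=8: |0|<=|13| out[6]=169, r--
l=3 r=7: |0|<=|8| out[5]=64, r--
l=3 r=6: |0|<=|6| out[4]=36, r--
l=3 r=5: |0|<=|5| out[3]=25, r--
l=3 r=4: |0|<=|3| out[2]=9, r--
l=3 r=3: |0|<=|0| out[1]=0, r--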